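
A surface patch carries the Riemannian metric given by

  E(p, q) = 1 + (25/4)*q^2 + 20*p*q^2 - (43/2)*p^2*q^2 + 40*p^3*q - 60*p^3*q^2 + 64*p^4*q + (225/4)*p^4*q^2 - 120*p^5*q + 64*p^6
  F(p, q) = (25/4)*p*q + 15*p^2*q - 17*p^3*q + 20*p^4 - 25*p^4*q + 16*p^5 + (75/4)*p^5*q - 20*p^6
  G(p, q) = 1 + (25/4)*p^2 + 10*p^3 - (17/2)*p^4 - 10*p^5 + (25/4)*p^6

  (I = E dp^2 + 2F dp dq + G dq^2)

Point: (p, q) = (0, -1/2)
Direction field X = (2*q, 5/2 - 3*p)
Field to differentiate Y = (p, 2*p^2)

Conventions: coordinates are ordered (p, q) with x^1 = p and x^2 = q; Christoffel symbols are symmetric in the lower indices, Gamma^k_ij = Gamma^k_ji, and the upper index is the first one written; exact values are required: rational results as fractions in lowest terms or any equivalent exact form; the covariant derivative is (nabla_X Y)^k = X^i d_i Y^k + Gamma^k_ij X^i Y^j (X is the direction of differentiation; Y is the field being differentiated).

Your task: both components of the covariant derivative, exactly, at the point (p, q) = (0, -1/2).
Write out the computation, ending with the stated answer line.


E = 41/16, F = 0, G = 1 at the point
E_p = 5, E_q = -25/4, F_p = -25/8, F_q = 0, G_p = 0, G_q = 0
EG - F^2 = 41/16;  g^inv = (16/41) * [[1, 0], [0, 41/16]]
first-kind symbols [ij,l] = (1/2)(d_i g_jl + d_j g_il - d_l g_ij): [pp,p] = E_p/2 = 5/2, [pp,q] = F_p - E_q/2 = 0, [pq,p] = E_q/2 = -25/8, [pq,q] = G_p/2 = 0, [qq,p] = F_q - G_p/2 = 0, [qq,q] = G_q/2 = 0
Gamma^p_ij = (G*[ij,p] - F*[ij,q])/(EG - F^2), Gamma^q_ij = (E*[ij,q] - F*[ij,p])/(EG - F^2)
Gamma_ppp = 40/41, Gamma_ppq = -50/41, Gamma_pqq = 0, Gamma_qpp = 0, Gamma_qpq = 0, Gamma_qqq = 0
X = (-1, 5/2), Y = (0, 0) at the point

Answer: (nabla_X Y)^p = -1, (nabla_X Y)^q = 0


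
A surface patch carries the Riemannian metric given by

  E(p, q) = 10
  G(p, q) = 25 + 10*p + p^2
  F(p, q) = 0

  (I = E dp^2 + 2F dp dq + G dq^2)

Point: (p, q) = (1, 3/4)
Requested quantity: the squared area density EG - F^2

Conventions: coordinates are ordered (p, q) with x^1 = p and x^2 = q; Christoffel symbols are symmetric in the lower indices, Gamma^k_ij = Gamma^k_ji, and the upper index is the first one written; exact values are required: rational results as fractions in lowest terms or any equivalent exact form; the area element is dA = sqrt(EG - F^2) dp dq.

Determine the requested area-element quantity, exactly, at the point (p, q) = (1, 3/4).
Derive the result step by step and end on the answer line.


E = 10, F = 0, G = 36; EG - F^2 = 360

Answer: EG - F^2 = 360


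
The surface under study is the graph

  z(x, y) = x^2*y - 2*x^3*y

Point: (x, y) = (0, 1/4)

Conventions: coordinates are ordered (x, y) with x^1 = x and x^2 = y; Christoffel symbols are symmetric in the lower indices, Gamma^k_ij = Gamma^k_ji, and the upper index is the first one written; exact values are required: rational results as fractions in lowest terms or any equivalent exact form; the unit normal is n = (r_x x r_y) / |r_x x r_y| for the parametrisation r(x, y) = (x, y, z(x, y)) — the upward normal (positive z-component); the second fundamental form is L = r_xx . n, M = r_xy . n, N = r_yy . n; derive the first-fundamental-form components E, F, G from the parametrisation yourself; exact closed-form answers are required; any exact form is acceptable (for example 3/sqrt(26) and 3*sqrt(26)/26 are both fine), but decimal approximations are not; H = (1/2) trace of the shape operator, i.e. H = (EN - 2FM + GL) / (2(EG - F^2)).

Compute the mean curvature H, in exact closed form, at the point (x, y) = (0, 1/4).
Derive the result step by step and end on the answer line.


z_x = 0, z_y = 0, z_xx = 1/2, z_xy = 0, z_yy = 0
E = 1, F = 0, G = 1; answer radicand W^2 = 1
unnormalised second-form numerators: l = 1/2, m = 0, n = 0; L = l/sqrt(1), and similarly M = m/sqrt(W^2), N = n/sqrt(W^2)
H = (E*n - 2*F*m + G*l) / (2*(EG - F^2)*sqrt(W^2)); E*n - 2*F*m + G*l = 1/2, EG - F^2 = 1, so H = (1/4)/sqrt(1)

Answer: H = 1/4


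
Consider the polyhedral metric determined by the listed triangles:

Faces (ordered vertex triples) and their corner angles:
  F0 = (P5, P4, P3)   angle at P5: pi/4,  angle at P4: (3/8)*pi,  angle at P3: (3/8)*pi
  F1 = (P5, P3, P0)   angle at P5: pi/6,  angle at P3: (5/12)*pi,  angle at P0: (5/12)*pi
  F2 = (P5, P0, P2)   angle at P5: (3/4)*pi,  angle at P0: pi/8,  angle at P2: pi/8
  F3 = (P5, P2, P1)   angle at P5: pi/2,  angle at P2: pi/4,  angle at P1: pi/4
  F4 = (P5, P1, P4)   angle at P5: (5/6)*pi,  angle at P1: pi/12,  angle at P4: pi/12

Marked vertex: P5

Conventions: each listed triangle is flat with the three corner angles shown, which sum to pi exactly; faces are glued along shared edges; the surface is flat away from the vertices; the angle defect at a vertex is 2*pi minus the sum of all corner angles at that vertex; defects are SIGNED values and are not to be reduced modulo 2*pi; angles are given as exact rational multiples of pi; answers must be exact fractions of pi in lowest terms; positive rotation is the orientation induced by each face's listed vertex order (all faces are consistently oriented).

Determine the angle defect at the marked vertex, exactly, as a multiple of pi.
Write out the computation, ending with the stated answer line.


Sum of corner angles at P5: (5/2)*pi
defect = 2*pi - (5/2)*pi

Answer: defect(P5) = -pi/2


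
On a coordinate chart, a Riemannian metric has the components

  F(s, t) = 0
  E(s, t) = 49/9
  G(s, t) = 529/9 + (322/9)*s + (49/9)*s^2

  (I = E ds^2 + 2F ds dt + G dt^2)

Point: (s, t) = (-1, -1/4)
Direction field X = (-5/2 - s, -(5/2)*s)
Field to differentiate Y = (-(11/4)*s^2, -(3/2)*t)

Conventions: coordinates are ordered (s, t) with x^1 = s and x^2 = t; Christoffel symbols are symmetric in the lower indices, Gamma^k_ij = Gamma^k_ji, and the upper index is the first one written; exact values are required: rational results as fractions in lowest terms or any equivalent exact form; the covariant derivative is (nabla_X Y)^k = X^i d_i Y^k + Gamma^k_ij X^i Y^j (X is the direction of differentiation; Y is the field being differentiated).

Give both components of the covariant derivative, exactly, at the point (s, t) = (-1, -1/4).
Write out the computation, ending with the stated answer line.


E = 49/9, F = 0, G = 256/9 at the point
E_s = 0, E_t = 0, F_s = 0, F_t = 0, G_s = 224/9, G_t = 0
EG - F^2 = 12544/81;  g^inv = (81/12544) * [[256/9, 0], [0, 49/9]]
first-kind symbols [ij,l] = (1/2)(d_i g_jl + d_j g_il - d_l g_ij): [ss,s] = E_s/2 = 0, [ss,t] = F_s - E_t/2 = 0, [st,s] = E_t/2 = 0, [st,t] = G_s/2 = 112/9, [tt,s] = F_t - G_s/2 = -112/9, [tt,t] = G_t/2 = 0
Gamma^s_ij = (G*[ij,s] - F*[ij,t])/(EG - F^2), Gamma^t_ij = (E*[ij,t] - F*[ij,s])/(EG - F^2)
Gamma_sss = 0, Gamma_sst = 0, Gamma_stt = -16/7, Gamma_tss = 0, Gamma_tst = 7/16, Gamma_ttt = 0
X = (-3/2, 5/2), Y = (-11/4, 3/8) at the point

Answer: (nabla_X Y)^s = -291/28, (nabla_X Y)^t = -1793/256


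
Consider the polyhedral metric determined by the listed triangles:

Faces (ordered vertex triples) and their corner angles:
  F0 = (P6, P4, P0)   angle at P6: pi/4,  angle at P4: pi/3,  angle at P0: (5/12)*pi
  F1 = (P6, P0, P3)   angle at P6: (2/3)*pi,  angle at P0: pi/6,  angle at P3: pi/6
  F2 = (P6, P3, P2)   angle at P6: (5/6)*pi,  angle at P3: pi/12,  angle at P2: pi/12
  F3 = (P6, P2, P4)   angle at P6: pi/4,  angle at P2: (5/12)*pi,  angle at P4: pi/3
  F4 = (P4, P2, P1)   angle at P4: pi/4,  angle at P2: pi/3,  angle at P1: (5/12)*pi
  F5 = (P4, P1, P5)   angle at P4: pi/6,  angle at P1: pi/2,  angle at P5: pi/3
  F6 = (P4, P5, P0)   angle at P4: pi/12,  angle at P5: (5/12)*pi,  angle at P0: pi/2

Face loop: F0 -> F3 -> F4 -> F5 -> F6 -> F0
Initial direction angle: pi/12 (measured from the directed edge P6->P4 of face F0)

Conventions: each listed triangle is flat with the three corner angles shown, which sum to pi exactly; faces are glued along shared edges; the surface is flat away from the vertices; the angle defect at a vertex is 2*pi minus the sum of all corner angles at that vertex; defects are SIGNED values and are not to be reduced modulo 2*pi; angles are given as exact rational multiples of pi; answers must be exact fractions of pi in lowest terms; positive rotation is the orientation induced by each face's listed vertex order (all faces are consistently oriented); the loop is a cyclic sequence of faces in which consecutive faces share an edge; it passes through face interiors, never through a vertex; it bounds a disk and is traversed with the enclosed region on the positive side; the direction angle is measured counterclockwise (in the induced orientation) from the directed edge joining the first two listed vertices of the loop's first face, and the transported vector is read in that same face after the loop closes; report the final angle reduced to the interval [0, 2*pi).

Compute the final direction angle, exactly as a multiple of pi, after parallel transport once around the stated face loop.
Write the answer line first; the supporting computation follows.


Answer: final direction angle = (11/12)*pi

enclosed vertex P4: corner angles sum to (7/6)*pi, defect = 2*pi - (7/6)*pi = (5/6)*pi
the rotation equals the total enclosed defect, so the final angle is initial + defects (mod 2*pi)
final angle = pi/12 + (5/6)*pi = (11/12)*pi (mod 2*pi)


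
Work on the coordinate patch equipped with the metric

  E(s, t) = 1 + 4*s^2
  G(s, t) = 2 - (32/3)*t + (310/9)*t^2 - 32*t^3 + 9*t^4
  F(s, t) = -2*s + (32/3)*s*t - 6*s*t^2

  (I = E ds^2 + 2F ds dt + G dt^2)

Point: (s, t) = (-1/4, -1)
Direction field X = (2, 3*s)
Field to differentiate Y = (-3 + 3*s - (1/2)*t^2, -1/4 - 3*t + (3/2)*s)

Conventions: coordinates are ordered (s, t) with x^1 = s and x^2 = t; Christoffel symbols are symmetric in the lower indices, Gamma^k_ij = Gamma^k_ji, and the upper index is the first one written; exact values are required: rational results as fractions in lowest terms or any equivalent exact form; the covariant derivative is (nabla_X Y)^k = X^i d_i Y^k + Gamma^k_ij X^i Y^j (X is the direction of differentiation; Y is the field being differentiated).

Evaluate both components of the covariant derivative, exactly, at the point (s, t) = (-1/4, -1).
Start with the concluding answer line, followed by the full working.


Answer: (nabla_X Y)^s = 138957/25448, (nabla_X Y)^t = 116781/12724

E = 5/4, F = 14/3, G = 793/9 at the point
E_s = -2, E_t = 0, F_s = -56/3, F_t = -17/3, G_s = 0, G_t = -1904/9
EG - F^2 = 3181/36;  g^inv = (36/3181) * [[793/9, -14/3], [-14/3, 5/4]]
first-kind symbols [ij,l] = (1/2)(d_i g_jl + d_j g_il - d_l g_ij): [ss,s] = E_s/2 = -1, [ss,t] = F_s - E_t/2 = -56/3, [st,s] = E_t/2 = 0, [st,t] = G_s/2 = 0, [tt,s] = F_t - G_s/2 = -17/3, [tt,t] = G_t/2 = -952/9
Gamma^s_ij = (G*[ij,s] - F*[ij,t])/(EG - F^2), Gamma^t_ij = (E*[ij,t] - F*[ij,s])/(EG - F^2)
Gamma_sss = -36/3181, Gamma_sst = 0, Gamma_stt = -204/3181, Gamma_tss = -672/3181, Gamma_tst = 0, Gamma_ttt = -3808/3181
X = (2, -3/4), Y = (-17/4, 19/8) at the point


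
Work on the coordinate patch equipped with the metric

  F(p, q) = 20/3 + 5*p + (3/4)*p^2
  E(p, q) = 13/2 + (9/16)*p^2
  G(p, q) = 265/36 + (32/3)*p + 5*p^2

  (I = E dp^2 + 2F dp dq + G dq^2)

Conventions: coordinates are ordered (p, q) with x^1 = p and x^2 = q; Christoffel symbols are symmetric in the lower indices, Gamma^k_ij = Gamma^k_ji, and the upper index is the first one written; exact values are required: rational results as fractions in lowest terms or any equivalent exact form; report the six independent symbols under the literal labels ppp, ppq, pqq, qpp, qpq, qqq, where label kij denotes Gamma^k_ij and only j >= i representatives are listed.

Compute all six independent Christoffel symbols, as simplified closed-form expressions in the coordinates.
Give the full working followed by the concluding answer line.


E = 13/2 + (9/16)*p^2; F = 20/3 + 5*p + (3/4)*p^2; G = 265/36 + (32/3)*p + 5*p^2
Gamma^k_ij = (1/2) g^{kl} (d_i g_jl + d_j g_il - d_l g_ij), with g^inv = (1/(EG-F^2)) [[G, -F], [-F, E]]
first partials: E_p = (9/8)*p, E_q = 0, F_p = 5 + (3/2)*p, F_q = 0, G_p = 32/3 + 10*p, G_q = 0
D = EG - F^2 = 245/72 + (8/3)*p + (105/64)*p^2 - (3/2)*p^3 + (9/4)*p^4
expanded: Gamma^p_pp = (G E_p - 2F F_p + F E_q)/(2D), Gamma^p_pq = (G E_q - F G_p)/(2D), Gamma^p_qq = (2G F_q - G G_p - F G_q)/(2D), Gamma^q_pp = (2E F_p - E E_q - F E_p)/(2D), Gamma^q_pq = (E G_p - F E_q)/(2D), Gamma^q_qq = (E G_q - 2F F_q + F G_p)/(2D); substitute and cancel common factors

Answer: Gamma_ppp = (972*p^3 - 3024*p^2 - 17775*p - 19200)/(1296*p^4 - 864*p^3 + 945*p^2 + 1536*p + 1960), Gamma_ppq = (-2160*p^3 - 16704*p^2 - 34560*p - 20480)/(1296*p^4 - 864*p^3 + 945*p^2 + 1536*p + 1960), Gamma_pqq = (-43200*p^3 - 138240*p^2 - 161904*p - 67840)/(3888*p^4 - 2592*p^3 + 2835*p^2 + 4608*p + 5880), Gamma_qpp = (243*p^3 + 3456*p + 18720)/(1296*p^4 - 864*p^3 + 945*p^2 + 1536*p + 1960), Gamma_qpq = (1620*p^3 + 1728*p^2 + 18720*p + 19968)/(1296*p^4 - 864*p^3 + 945*p^2 + 1536*p + 1960), Gamma_qqq = (2160*p^3 + 16704*p^2 + 34560*p + 20480)/(1296*p^4 - 864*p^3 + 945*p^2 + 1536*p + 1960)


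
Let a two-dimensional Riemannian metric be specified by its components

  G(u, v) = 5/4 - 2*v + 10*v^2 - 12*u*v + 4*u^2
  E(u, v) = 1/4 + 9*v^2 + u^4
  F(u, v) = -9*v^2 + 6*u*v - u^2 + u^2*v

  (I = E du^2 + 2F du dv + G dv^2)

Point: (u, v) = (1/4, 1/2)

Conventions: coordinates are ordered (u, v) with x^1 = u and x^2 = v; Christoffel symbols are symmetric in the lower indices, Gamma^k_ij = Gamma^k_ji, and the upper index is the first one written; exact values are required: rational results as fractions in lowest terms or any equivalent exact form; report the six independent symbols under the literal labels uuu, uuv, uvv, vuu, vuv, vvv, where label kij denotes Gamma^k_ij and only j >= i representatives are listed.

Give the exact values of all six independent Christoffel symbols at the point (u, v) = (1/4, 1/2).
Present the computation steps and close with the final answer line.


E = 641/256, F = -49/32, G = 3/2 at the point
E_u = 1/16, E_v = 9, F_u = 11/4, F_v = -119/16, G_u = -4, G_v = 5
EG - F^2 = 1445/1024;  g^inv = (1024/1445) * [[3/2, 49/32], [49/32, 641/256]]
first-kind symbols [ij,l] = (1/2)(d_i g_jl + d_j g_il - d_l g_ij): [uu,u] = E_u/2 = 1/32, [uu,v] = F_u - E_v/2 = -7/4, [uv,u] = E_v/2 = 9/2, [uv,v] = G_u/2 = -2, [vv,u] = F_v - G_u/2 = -87/16, [vv,v] = G_v/2 = 5/2
Gamma^u_ij = (G*[ij,u] - F*[ij,v])/(EG - F^2), Gamma^v_ij = (E*[ij,v] - F*[ij,u])/(EG - F^2)

Answer: Gamma_uuu = -2696/1445, Gamma_uuv = 3776/1445, Gamma_uvv = -4432/1445, Gamma_vuu = -4438/1445, Gamma_vuv = 1928/1445, Gamma_vvv = -2116/1445


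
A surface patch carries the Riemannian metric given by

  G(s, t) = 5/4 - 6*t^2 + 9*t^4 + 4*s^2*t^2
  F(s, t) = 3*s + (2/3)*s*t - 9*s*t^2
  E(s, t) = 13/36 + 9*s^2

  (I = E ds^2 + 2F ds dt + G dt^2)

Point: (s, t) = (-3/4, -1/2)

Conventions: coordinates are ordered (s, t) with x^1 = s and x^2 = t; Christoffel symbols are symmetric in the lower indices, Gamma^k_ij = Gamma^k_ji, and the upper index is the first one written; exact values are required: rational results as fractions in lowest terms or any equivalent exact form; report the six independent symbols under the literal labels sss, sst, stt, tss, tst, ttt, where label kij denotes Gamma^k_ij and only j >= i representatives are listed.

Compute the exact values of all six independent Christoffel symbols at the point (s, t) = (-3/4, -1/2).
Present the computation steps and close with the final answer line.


E = 781/144, F = -5/16, G = 7/8 at the point
E_s = -27/2, E_t = 0, F_s = 5/12, F_t = -29/4, G_s = -3/2, G_t = -3/4
EG - F^2 = 10709/2304;  g^inv = (2304/10709) * [[7/8, 5/16], [5/16, 781/144]]
first-kind symbols [ij,l] = (1/2)(d_i g_jl + d_j g_il - d_l g_ij): [ss,s] = E_s/2 = -27/4, [ss,t] = F_s - E_t/2 = 5/12, [st,s] = E_t/2 = 0, [st,t] = G_s/2 = -3/4, [tt,s] = F_t - G_s/2 = -13/2, [tt,t] = G_t/2 = -3/8
Gamma^s_ij = (G*[ij,s] - F*[ij,t])/(EG - F^2), Gamma^t_ij = (E*[ij,t] - F*[ij,s])/(EG - F^2)

Answer: Gamma_sss = -13308/10709, Gamma_sst = -540/10709, Gamma_stt = -13374/10709, Gamma_tss = 1040/32127, Gamma_tst = -9372/10709, Gamma_ttt = -9366/10709


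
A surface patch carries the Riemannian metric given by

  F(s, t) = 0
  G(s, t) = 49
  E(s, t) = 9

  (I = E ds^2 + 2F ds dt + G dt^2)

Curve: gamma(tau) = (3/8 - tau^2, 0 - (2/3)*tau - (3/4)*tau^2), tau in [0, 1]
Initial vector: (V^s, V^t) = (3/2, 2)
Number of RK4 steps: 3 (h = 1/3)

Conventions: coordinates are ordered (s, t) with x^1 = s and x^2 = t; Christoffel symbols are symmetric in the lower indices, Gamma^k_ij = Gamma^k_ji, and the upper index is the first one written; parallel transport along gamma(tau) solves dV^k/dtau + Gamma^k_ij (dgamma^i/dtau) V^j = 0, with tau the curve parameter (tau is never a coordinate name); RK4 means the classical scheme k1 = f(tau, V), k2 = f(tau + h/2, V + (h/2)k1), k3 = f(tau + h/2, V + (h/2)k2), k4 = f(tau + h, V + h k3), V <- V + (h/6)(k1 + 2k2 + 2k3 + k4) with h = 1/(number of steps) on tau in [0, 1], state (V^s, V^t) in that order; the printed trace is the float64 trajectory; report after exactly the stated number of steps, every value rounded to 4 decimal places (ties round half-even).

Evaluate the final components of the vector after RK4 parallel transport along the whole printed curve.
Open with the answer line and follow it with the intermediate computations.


Answer: V^s = 1.5000, V^t = 2.0000

gamma'(tau) = (-2*tau, -2/3 - (3/2)*tau); f(tau, V)^k = -Gamma^k_ij(gamma(tau)) gamma'^i(tau) V^j; h = 1/3; intermediate values shown to 6 dp
curve data and Christoffel symbols at the stage parameters:
  tau = 0.000000: gamma = (0.375000, 0.000000), gamma' = (0.000000, -0.666667); Gamma_sss = 0.000000, Gamma_sst = 0.000000, Gamma_stt = 0.000000, Gamma_tss = 0.000000, Gamma_tst = 0.000000, Gamma_ttt = 0.000000
  tau = 0.166667: gamma = (0.347222, -0.131944), gamma' = (-0.333333, -0.916667); Gamma_sss = 0.000000, Gamma_sst = 0.000000, Gamma_stt = 0.000000, Gamma_tss = 0.000000, Gamma_tst = 0.000000, Gamma_ttt = 0.000000
  tau = 0.333333: gamma = (0.263889, -0.305556), gamma' = (-0.666667, -1.166667); Gamma_sss = 0.000000, Gamma_sst = 0.000000, Gamma_stt = 0.000000, Gamma_tss = 0.000000, Gamma_tst = 0.000000, Gamma_ttt = 0.000000
  tau = 0.500000: gamma = (0.125000, -0.520833), gamma' = (-1.000000, -1.416667); Gamma_sss = 0.000000, Gamma_sst = 0.000000, Gamma_stt = 0.000000, Gamma_tss = 0.000000, Gamma_tst = 0.000000, Gamma_ttt = 0.000000
  tau = 0.666667: gamma = (-0.069444, -0.777778), gamma' = (-1.333333, -1.666667); Gamma_sss = 0.000000, Gamma_sst = 0.000000, Gamma_stt = 0.000000, Gamma_tss = 0.000000, Gamma_tst = 0.000000, Gamma_ttt = 0.000000
  tau = 0.833333: gamma = (-0.319444, -1.076389), gamma' = (-1.666667, -1.916667); Gamma_sss = 0.000000, Gamma_sst = 0.000000, Gamma_stt = 0.000000, Gamma_tss = 0.000000, Gamma_tst = 0.000000, Gamma_ttt = 0.000000
  tau = 1.000000: gamma = (-0.625000, -1.416667), gamma' = (-2.000000, -2.166667); Gamma_sss = 0.000000, Gamma_sst = 0.000000, Gamma_stt = 0.000000, Gamma_tss = 0.000000, Gamma_tst = 0.000000, Gamma_ttt = 0.000000
step 0: V^s = 1.5000, V^t = 2.0000
step 1: k1 = (0.000000, 0.000000), k2 = (0.000000, 0.000000), k3 = (0.000000, 0.000000), k4 = (0.000000, 0.000000); V <- V + (h/6)(k1 + 2k2 + 2k3 + k4): V^s = 1.5000, V^t = 2.0000
step 2: k1 = (0.000000, 0.000000), k2 = (0.000000, 0.000000), k3 = (0.000000, 0.000000), k4 = (0.000000, 0.000000); V <- V + (h/6)(k1 + 2k2 + 2k3 + k4): V^s = 1.5000, V^t = 2.0000
step 3: k1 = (0.000000, 0.000000), k2 = (0.000000, 0.000000), k3 = (0.000000, 0.000000), k4 = (0.000000, 0.000000); V <- V + (h/6)(k1 + 2k2 + 2k3 + k4): V^s = 1.5000, V^t = 2.0000


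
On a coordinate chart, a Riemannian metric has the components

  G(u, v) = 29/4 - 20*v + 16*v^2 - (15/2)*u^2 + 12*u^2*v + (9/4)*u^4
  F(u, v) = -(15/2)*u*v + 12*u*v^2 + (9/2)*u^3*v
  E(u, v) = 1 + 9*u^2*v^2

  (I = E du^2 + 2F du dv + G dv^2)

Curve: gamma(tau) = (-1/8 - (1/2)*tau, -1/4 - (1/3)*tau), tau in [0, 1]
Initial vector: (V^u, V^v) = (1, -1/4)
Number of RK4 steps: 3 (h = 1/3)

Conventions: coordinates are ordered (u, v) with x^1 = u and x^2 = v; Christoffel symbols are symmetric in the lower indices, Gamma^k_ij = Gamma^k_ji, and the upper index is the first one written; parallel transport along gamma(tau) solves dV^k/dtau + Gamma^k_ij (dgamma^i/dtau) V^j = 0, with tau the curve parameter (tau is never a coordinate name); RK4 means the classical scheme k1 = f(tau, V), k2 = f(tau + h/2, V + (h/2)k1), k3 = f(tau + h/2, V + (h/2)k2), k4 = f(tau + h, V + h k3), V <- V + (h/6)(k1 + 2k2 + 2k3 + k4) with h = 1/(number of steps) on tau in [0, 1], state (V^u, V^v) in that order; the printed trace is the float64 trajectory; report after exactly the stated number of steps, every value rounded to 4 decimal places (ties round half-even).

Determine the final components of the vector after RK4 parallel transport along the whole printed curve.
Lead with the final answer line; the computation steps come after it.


Answer: V^u = 0.9657, V^v = 0.0066

gamma'(tau) = (-1/2, -1/3); f(tau, V)^k = -Gamma^k_ij(gamma(tau)) gamma'^i(tau) V^j; h = 1/3; intermediate values shown to 6 dp
curve data and Christoffel symbols at the stage parameters:
  tau = 0.000000: gamma = (-0.125000, -0.250000), gamma' = (-0.500000, -0.333333); Gamma_uuu = -0.005369, Gamma_uuv = -0.002685, Gamma_uvv = 0.028636, Gamma_vuu = 0.199112, Gamma_vuv = 0.099556, Gamma_vvv = -1.061929
  tau = 0.166667: gamma = (-0.208333, -0.305556), gamma' = (-0.500000, -0.333333); Gamma_uuu = -0.012148, Gamma_uuv = -0.008282, Gamma_uvv = 0.053007, Gamma_vuu = 0.232625, Gamma_vuv = 0.158608, Gamma_vvv = -1.015092
  tau = 0.333333: gamma = (-0.291667, -0.361111), gamma' = (-0.500000, -0.333333); Gamma_uuu = -0.021847, Gamma_uuv = -0.017646, Gamma_uvv = 0.080666, Gamma_vuu = 0.263906, Gamma_vuv = 0.213155, Gamma_vvv = -0.974423
  tau = 0.500000: gamma = (-0.375000, -0.416667), gamma' = (-0.500000, -0.333333); Gamma_uuu = -0.034738, Gamma_uuv = -0.031264, Gamma_uvv = 0.111160, Gamma_vuu = 0.293147, Gamma_vuv = 0.263832, Gamma_vvv = -0.938070
  tau = 0.666667: gamma = (-0.458333, -0.472222), gamma' = (-0.500000, -0.333333); Gamma_uuu = -0.051054, Gamma_uuv = -0.049552, Gamma_uvv = 0.144151, Gamma_vuu = 0.320314, Gamma_vuv = 0.310893, Gamma_vvv = -0.904415
  tau = 0.833333: gamma = (-0.541667, -0.527778), gamma' = (-0.500000, -0.333333); Gamma_uuu = -0.070974, Gamma_uuv = -0.072841, Gamma_uvv = 0.179302, Gamma_vuu = 0.345171, Gamma_vuv = 0.354254, Gamma_vvv = -0.872010
  tau = 1.000000: gamma = (-0.625000, -0.583333), gamma' = (-0.500000, -0.333333); Gamma_uuu = -0.094584, Gamma_uuv = -0.101340, Gamma_uvv = 0.216192, Gamma_vuu = 0.367301, Gamma_vuv = 0.393537, Gamma_vvv = -0.839545
step 0: V^u = 1.0000, V^v = -0.2500
step 1: k1 = (-0.005630, 0.208791), k2 = (-0.011738, 0.224773), k3 = (-0.011692, 0.223911), k4 = (-0.019908, 0.240483); V <- V + (h/6)(k1 + 2k2 + 2k3 + k4): V^u = 0.9960, V^v = -0.1752
step 2: k1 = (-0.019903, 0.240419), k2 = (-0.030481, 0.257222), k3 = (-0.030372, 0.256302), k4 = (-0.043538, 0.273162); V <- V + (h/6)(k1 + 2k2 + 2k3 + k4): V^u = 0.9857, V^v = -0.0896
step 3: k1 = (-0.043528, 0.273097), k2 = (-0.059508, 0.289407), k3 = (-0.059285, 0.288324), k4 = (-0.078171, 0.303562); V <- V + (h/6)(k1 + 2k2 + 2k3 + k4): V^u = 0.9657, V^v = 0.0066


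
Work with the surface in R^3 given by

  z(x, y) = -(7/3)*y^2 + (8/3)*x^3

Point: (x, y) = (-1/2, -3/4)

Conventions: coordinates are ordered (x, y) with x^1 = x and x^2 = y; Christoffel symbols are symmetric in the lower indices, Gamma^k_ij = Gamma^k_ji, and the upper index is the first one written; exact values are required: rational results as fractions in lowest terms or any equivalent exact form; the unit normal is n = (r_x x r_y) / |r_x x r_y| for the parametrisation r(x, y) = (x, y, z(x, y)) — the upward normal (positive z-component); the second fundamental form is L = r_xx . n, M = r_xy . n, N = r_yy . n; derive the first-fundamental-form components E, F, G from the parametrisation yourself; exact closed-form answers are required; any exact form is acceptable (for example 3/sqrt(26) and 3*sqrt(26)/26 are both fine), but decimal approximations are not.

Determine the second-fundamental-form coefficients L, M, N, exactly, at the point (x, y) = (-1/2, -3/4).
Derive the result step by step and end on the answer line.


z_x = 2, z_y = 7/2, z_xx = -8, z_xy = 0, z_yy = -14/3
E = 5, F = 7, G = 53/4; answer radicand W^2 = 69/4
unnormalised second-form numerators: l = -8, m = 0, n = -14/3; L = l/sqrt(69/4), and similarly M = m/sqrt(W^2), N = n/sqrt(W^2)

Answer: L = -16*sqrt(69)/69, M = 0, N = -28*sqrt(69)/207


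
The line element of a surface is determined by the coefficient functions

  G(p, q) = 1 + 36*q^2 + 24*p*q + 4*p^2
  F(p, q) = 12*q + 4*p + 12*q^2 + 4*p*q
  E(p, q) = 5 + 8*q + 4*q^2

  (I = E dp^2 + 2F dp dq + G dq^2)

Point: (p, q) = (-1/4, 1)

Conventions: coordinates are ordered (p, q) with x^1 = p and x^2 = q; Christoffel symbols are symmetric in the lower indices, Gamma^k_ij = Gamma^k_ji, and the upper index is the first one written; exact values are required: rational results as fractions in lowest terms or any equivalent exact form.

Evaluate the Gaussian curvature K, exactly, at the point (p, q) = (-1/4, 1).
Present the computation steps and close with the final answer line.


E = 17, F = 22, G = 125/4, EG - F^2 = 189/4 at the point
E_p = 0, E_q = 16, F_p = 8, F_q = 35, G_p = 22, G_q = 66
E_qq = 8, F_pq = 4, G_pp = 8
Brioschi: K = (det M1 - det M2) / (EG - F^2)^2 with the standard first/second-derivative matrices M1, M2.
M1 = [[-E_qq/2 + F_pq - G_pp/2, E_p/2, F_p - E_q/2], [F_q - G_p/2, E, F], [G_q/2, F, G]] = [[-4, 0, 0], [24, 17, 22], [33, 22, 125/4]]; det M1 = -189
M2 = [[0, E_q/2, G_p/2], [E_q/2, E, F], [G_p/2, F, G]] = [[0, 8, 11], [8, 17, 22], [11, 22, 125/4]]; det M2 = -185
det M1 - det M2 = -4; K = -4 / (189/4)^2 = -64/35721

Answer: K = -64/35721


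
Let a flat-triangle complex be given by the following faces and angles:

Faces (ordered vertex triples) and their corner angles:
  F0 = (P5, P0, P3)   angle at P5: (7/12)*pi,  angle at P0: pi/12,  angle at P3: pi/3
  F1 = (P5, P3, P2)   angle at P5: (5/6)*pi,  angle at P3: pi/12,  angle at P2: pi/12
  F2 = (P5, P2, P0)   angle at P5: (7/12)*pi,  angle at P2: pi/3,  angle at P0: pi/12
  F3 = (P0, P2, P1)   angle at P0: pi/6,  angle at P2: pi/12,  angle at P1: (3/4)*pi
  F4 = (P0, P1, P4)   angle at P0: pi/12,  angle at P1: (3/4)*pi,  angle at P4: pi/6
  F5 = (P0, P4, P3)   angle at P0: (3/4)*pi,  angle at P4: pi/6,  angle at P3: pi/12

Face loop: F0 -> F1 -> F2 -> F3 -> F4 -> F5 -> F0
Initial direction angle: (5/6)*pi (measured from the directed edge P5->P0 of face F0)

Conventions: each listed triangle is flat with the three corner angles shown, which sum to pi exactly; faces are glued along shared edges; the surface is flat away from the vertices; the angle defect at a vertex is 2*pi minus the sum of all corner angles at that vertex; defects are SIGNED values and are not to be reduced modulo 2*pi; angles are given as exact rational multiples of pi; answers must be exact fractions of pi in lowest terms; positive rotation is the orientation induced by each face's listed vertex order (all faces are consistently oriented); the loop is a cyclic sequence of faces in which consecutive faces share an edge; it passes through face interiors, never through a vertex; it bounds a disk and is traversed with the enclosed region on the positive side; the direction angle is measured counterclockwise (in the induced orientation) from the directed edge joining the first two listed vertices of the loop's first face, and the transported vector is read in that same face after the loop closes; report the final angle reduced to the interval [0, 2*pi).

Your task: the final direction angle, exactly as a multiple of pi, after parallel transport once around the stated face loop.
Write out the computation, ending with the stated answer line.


enclosed vertex P0: corner angles sum to (7/6)*pi, defect = 2*pi - (7/6)*pi = (5/6)*pi
enclosed vertex P5: corner angles sum to 2*pi, defect = 2*pi - 2*pi = 0
by Gauss-Bonnet the loop rotates the vector by the enclosed defect sum (positive orientation, mod 2*pi)
final angle = (5/6)*pi + (5/6)*pi = (5/3)*pi (mod 2*pi)

Answer: final direction angle = (5/3)*pi


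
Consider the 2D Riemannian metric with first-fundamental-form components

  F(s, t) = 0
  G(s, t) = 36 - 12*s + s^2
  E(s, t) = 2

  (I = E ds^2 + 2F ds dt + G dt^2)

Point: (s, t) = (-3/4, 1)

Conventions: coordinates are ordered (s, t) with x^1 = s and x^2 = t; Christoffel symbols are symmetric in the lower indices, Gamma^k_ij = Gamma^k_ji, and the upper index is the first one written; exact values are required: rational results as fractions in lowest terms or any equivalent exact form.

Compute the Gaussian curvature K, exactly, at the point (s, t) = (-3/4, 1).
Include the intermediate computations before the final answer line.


E = 2, F = 0, G = 729/16, EG - F^2 = 729/8 at the point
E_s = 0, E_t = 0, F_s = 0, F_t = 0, G_s = -27/2, G_t = 0
E_tt = 0, F_st = 0, G_ss = 2
Using the Brioschi determinant formula for K from the metric derivatives:
M1 = [[-E_tt/2 + F_st - G_ss/2, E_s/2, F_s - E_t/2], [F_t - G_s/2, E, F], [G_t/2, F, G]] = [[-1, 0, 0], [27/4, 2, 0], [0, 0, 729/16]]; det M1 = -729/8
M2 = [[0, E_t/2, G_s/2], [E_t/2, E, F], [G_s/2, F, G]] = [[0, 0, -27/4], [0, 2, 0], [-27/4, 0, 729/16]]; det M2 = -729/8
det M1 - det M2 = 0; K = 0 / (729/8)^2 = 0

Answer: K = 0


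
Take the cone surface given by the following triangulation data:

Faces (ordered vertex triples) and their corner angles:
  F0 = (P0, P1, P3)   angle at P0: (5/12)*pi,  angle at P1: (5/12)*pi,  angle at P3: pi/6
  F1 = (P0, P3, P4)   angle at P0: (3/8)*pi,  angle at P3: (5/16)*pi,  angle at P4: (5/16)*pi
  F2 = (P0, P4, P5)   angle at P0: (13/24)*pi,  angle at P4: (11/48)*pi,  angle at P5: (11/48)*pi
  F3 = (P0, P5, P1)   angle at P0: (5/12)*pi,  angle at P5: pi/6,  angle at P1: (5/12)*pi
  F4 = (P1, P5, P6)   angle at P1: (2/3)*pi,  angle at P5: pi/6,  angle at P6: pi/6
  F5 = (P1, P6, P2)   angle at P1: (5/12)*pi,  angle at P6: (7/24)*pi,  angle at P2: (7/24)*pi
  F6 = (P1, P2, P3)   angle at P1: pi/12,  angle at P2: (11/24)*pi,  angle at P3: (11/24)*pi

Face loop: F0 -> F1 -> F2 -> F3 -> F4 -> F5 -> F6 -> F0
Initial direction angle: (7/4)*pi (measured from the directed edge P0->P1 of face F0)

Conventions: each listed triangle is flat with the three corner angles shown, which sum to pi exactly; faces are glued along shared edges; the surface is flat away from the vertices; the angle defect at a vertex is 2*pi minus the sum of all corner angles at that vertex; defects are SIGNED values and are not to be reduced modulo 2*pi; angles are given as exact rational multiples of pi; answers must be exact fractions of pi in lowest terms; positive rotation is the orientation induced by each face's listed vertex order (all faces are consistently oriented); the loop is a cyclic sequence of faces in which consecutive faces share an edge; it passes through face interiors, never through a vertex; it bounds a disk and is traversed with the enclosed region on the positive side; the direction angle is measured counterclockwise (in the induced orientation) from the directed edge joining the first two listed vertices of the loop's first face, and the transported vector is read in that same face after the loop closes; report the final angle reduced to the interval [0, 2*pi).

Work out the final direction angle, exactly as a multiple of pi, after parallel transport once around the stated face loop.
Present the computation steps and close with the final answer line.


enclosed vertex P0: corner angles sum to (7/4)*pi, defect = 2*pi - (7/4)*pi = pi/4
enclosed vertex P1: corner angles sum to 2*pi, defect = 2*pi - 2*pi = 0
the rotation equals the total enclosed defect, so the final angle is initial + defects (mod 2*pi)
final angle = (7/4)*pi + pi/4 = 0 (mod 2*pi)

Answer: final direction angle = 0


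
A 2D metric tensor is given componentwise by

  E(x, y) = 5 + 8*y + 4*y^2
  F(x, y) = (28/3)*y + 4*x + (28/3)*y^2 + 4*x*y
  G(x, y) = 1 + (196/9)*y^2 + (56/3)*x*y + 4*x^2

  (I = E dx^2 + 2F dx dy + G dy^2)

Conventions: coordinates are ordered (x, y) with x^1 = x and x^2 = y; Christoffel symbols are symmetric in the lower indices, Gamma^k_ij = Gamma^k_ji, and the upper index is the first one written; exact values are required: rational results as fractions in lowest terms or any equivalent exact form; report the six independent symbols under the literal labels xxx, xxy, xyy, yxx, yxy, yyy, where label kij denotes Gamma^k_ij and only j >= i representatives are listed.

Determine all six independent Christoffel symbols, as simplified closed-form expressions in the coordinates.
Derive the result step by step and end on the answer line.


E = 5 + 8*y + 4*y^2; F = (28/3)*y + 4*x + (28/3)*y^2 + 4*x*y; G = 1 + (196/9)*y^2 + (56/3)*x*y + 4*x^2
Gamma^k_ij = (1/2) g^{kl} (d_i g_jl + d_j g_il - d_l g_ij), with g^inv = (1/(EG-F^2)) [[G, -F], [-F, E]]
first partials: E_x = 0, E_y = 8 + 8*y, F_x = 4 + 4*y, F_y = 28/3 + (56/3)*y + 4*x, G_x = (56/3)*y + 8*x, G_y = (392/9)*y + (56/3)*x
D = EG - F^2 = 5 + 8*y + (232/9)*y^2 + (56/3)*x*y + 4*x^2
expanded: Gamma^x_xx = (G E_x - 2F F_x + F E_y)/(2D), Gamma^x_xy = (G E_y - F G_x)/(2D), Gamma^x_yy = (2G F_y - G G_x - F G_y)/(2D), Gamma^y_xx = (2E F_x - E E_y - F E_x)/(2D), Gamma^y_xy = (E G_x - F E_y)/(2D), Gamma^y_yy = (E G_y - 2F F_y + F G_x)/(2D); substitute and cancel common factors

Answer: Gamma_xxx = 0, Gamma_xxy = (36*y + 36)/(36*x^2 + 168*x*y + 232*y^2 + 72*y + 45), Gamma_xyy = (84*y + 84)/(36*x^2 + 168*x*y + 232*y^2 + 72*y + 45), Gamma_yxx = 0, Gamma_yxy = (36*x + 84*y)/(36*x^2 + 168*x*y + 232*y^2 + 72*y + 45), Gamma_yyy = (84*x + 196*y)/(36*x^2 + 168*x*y + 232*y^2 + 72*y + 45)


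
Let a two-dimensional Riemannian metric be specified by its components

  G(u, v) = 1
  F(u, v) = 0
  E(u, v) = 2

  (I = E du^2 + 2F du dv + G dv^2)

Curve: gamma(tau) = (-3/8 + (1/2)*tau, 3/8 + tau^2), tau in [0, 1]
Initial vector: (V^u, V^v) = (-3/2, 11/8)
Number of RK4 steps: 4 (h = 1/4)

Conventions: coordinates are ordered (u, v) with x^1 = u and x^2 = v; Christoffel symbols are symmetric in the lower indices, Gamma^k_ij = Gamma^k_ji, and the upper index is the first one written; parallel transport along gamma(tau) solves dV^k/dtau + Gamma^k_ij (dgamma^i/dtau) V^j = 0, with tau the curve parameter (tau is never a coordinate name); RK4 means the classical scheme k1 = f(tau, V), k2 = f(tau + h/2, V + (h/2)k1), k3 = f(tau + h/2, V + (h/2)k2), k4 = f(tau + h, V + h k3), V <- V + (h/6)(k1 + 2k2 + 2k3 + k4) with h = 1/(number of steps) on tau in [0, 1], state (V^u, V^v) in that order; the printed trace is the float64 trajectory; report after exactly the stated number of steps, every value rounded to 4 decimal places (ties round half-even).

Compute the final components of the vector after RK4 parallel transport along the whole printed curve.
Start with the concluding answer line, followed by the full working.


Answer: V^u = -1.5000, V^v = 1.3750

gamma'(tau) = (1/2, 2*tau); f(tau, V)^k = -Gamma^k_ij(gamma(tau)) gamma'^i(tau) V^j; h = 1/4; intermediate values shown to 6 dp
curve data and Christoffel symbols at the stage parameters:
  tau = 0.000000: gamma = (-0.375000, 0.375000), gamma' = (0.500000, 0.000000); Gamma_uuu = 0.000000, Gamma_uuv = 0.000000, Gamma_uvv = 0.000000, Gamma_vuu = 0.000000, Gamma_vuv = 0.000000, Gamma_vvv = 0.000000
  tau = 0.125000: gamma = (-0.312500, 0.390625), gamma' = (0.500000, 0.250000); Gamma_uuu = 0.000000, Gamma_uuv = 0.000000, Gamma_uvv = 0.000000, Gamma_vuu = 0.000000, Gamma_vuv = 0.000000, Gamma_vvv = 0.000000
  tau = 0.250000: gamma = (-0.250000, 0.437500), gamma' = (0.500000, 0.500000); Gamma_uuu = 0.000000, Gamma_uuv = 0.000000, Gamma_uvv = 0.000000, Gamma_vuu = 0.000000, Gamma_vuv = 0.000000, Gamma_vvv = 0.000000
  tau = 0.375000: gamma = (-0.187500, 0.515625), gamma' = (0.500000, 0.750000); Gamma_uuu = 0.000000, Gamma_uuv = 0.000000, Gamma_uvv = 0.000000, Gamma_vuu = 0.000000, Gamma_vuv = 0.000000, Gamma_vvv = 0.000000
  tau = 0.500000: gamma = (-0.125000, 0.625000), gamma' = (0.500000, 1.000000); Gamma_uuu = 0.000000, Gamma_uuv = 0.000000, Gamma_uvv = 0.000000, Gamma_vuu = 0.000000, Gamma_vuv = 0.000000, Gamma_vvv = 0.000000
  tau = 0.625000: gamma = (-0.062500, 0.765625), gamma' = (0.500000, 1.250000); Gamma_uuu = 0.000000, Gamma_uuv = 0.000000, Gamma_uvv = 0.000000, Gamma_vuu = 0.000000, Gamma_vuv = 0.000000, Gamma_vvv = 0.000000
  tau = 0.750000: gamma = (0.000000, 0.937500), gamma' = (0.500000, 1.500000); Gamma_uuu = 0.000000, Gamma_uuv = 0.000000, Gamma_uvv = 0.000000, Gamma_vuu = 0.000000, Gamma_vuv = 0.000000, Gamma_vvv = 0.000000
  tau = 0.875000: gamma = (0.062500, 1.140625), gamma' = (0.500000, 1.750000); Gamma_uuu = 0.000000, Gamma_uuv = 0.000000, Gamma_uvv = 0.000000, Gamma_vuu = 0.000000, Gamma_vuv = 0.000000, Gamma_vvv = 0.000000
  tau = 1.000000: gamma = (0.125000, 1.375000), gamma' = (0.500000, 2.000000); Gamma_uuu = 0.000000, Gamma_uuv = 0.000000, Gamma_uvv = 0.000000, Gamma_vuu = 0.000000, Gamma_vuv = 0.000000, Gamma_vvv = 0.000000
step 0: V^u = -1.5000, V^v = 1.3750
step 1: k1 = (0.000000, 0.000000), k2 = (0.000000, 0.000000), k3 = (0.000000, 0.000000), k4 = (0.000000, 0.000000); V <- V + (h/6)(k1 + 2k2 + 2k3 + k4): V^u = -1.5000, V^v = 1.3750
step 2: k1 = (0.000000, 0.000000), k2 = (0.000000, 0.000000), k3 = (0.000000, 0.000000), k4 = (0.000000, 0.000000); V <- V + (h/6)(k1 + 2k2 + 2k3 + k4): V^u = -1.5000, V^v = 1.3750
step 3: k1 = (0.000000, 0.000000), k2 = (0.000000, 0.000000), k3 = (0.000000, 0.000000), k4 = (0.000000, 0.000000); V <- V + (h/6)(k1 + 2k2 + 2k3 + k4): V^u = -1.5000, V^v = 1.3750
step 4: k1 = (0.000000, 0.000000), k2 = (0.000000, 0.000000), k3 = (0.000000, 0.000000), k4 = (0.000000, 0.000000); V <- V + (h/6)(k1 + 2k2 + 2k3 + k4): V^u = -1.5000, V^v = 1.3750


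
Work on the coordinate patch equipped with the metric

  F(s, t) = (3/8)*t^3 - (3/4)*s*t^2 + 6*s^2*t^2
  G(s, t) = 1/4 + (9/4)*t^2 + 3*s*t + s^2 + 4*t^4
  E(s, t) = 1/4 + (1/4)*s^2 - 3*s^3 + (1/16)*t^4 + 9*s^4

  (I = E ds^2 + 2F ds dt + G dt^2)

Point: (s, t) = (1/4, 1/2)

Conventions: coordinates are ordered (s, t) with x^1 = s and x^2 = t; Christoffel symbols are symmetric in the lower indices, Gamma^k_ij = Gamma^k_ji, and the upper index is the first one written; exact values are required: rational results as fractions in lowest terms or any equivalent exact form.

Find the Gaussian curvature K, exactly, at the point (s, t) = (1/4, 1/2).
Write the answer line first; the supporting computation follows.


Answer: K = 4880/1849

E = 33/128, F = 3/32, G = 3/2, EG - F^2 = 387/1024 at the point
E_s = 1/8, E_t = 1/32, F_s = 9/16, F_t = 15/32, G_s = 2, G_t = 5
E_tt = 3/16, F_st = 9/4, G_ss = 2
Compute both Brioschi determinants and normalise by (EG - F^2)^2.
M1 = [[-E_tt/2 + F_st - G_ss/2, E_s/2, F_s - E_t/2], [F_t - G_s/2, E, F], [G_t/2, F, G]] = [[37/32, 1/16, 35/64], [-17/32, 33/128, 3/32], [5/2, 3/32, 3/2]]; det M1 = 7977/65536
M2 = [[0, E_t/2, G_s/2], [E_t/2, E, F], [G_s/2, F, G]] = [[0, 1/64, 1], [1/64, 33/128, 3/32], [1, 3/32, 3/2]]; det M2 = -2091/8192
det M1 - det M2 = 24705/65536; K = 24705/65536 / (387/1024)^2 = 4880/1849


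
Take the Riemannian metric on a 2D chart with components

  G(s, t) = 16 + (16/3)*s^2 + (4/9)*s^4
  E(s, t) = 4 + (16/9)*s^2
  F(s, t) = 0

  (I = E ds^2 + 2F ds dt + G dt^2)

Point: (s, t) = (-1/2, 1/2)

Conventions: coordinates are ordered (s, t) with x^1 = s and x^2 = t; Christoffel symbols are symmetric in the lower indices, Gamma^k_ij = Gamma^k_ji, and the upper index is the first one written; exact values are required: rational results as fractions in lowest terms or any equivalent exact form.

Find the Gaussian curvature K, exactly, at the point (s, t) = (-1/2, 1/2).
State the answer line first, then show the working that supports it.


Answer: K = -81/1250

E = 40/9, F = 0, G = 625/36, EG - F^2 = 6250/81 at the point
E_s = -16/9, E_t = 0, F_s = 0, F_t = 0, G_s = -50/9, G_t = 0
E_tt = 0, F_st = 0, G_ss = 12
Using the Brioschi determinant formula for K from the metric derivatives:
M1 = [[-E_tt/2 + F_st - G_ss/2, E_s/2, F_s - E_t/2], [F_t - G_s/2, E, F], [G_t/2, F, G]] = [[-6, -8/9, 0], [25/9, 40/9, 0], [0, 0, 625/36]]; det M1 = -306250/729
M2 = [[0, E_t/2, G_s/2], [E_t/2, E, F], [G_s/2, F, G]] = [[0, 0, -25/9], [0, 40/9, 0], [-25/9, 0, 625/36]]; det M2 = -25000/729
det M1 - det M2 = -31250/81; K = -31250/81 / (6250/81)^2 = -81/1250
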